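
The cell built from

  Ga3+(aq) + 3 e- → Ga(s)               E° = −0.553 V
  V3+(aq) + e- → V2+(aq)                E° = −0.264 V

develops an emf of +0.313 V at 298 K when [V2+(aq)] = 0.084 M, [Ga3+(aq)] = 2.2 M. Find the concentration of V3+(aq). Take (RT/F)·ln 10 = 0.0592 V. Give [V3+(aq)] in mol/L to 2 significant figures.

0.28 M

With V³⁺/V²⁺ at the cathode and Ga³⁺/Ga at the anode, E°cell = −0.264 − (−0.553) = +0.289 V (n = 3).
From the Nernst equation, log Q = n(E° − E)/0.0592 = 3·(+0.289 − (+0.313))/0.0592 = −1.216.
For 3 V3+(aq) + Ga(s) → 3 V2+(aq) + Ga3+(aq), the reaction quotient is Q = ([V2+(aq)]^3·[Ga3+(aq)]) / [V3+(aq)]^3.
Solving for the unknown gives log [V3+(aq)] = −0.556, so [V3+(aq)] ≈ 0.28 M.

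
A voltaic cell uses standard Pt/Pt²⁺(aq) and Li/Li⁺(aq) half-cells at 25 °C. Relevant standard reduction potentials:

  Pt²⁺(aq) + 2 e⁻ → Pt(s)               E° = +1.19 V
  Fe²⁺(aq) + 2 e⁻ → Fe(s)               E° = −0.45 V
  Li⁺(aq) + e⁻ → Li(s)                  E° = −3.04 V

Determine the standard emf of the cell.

+4.23 V

The Pt²⁺/Pt couple has the higher E°, so Pt ion is reduced (cathode) and Li is oxidized (anode).
E°cell = E°(cathode) − E°(anode) = +1.19 − (−3.04) = +4.23 V.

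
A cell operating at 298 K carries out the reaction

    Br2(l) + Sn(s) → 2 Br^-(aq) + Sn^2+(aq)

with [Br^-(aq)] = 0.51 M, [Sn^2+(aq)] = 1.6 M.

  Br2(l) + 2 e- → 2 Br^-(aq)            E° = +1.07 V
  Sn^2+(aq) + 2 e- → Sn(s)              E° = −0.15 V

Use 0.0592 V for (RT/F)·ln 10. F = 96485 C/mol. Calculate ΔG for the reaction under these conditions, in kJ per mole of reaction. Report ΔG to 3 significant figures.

−238 kJ/mol

The standard cell potential is +1.07 − (−0.15) = +1.22 V, with n = 2 electrons in the balanced equation.
The reaction quotient is [Br^-(aq)]^2·[Sn^2+(aq)] = 0.416; by Nernst, E = +1.22 − (0.0592/2)(−0.381) = +1.2313 V.
Then ΔG = −nFE = −2 × 96485 × +1.2313 J/mol = −238 kJ/mol.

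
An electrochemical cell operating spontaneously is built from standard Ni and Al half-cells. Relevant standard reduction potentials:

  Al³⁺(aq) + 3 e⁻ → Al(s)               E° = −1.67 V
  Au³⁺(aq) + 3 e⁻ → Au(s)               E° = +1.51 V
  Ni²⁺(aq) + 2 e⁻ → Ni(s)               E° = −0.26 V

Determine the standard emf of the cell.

Of the two couples in this cell, the one with the more positive reduction potential is reduced at the cathode: here that is Ni²⁺/Ni (−0.26 V); Al³⁺/Al (−1.67 V) is the anode.
E°cell = E°(cathode) − E°(anode) = −0.26 − (−1.67) = +1.41 V.

+1.41 V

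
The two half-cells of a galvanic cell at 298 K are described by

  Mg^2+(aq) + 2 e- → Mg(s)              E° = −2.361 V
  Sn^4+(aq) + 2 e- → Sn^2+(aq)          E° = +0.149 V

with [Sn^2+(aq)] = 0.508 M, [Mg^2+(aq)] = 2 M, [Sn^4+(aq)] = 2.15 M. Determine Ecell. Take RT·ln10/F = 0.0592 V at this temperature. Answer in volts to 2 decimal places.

+2.52 V

Since E°(Sn⁴⁺/Sn²⁺) > E°(Mg²⁺/Mg), Sn⁴⁺/Sn²⁺ serves as the cathode.
E°cell = +0.149 − (−2.361) = +2.510 V, with n = 2 electrons transferred.
For the overall reaction Sn^4+(aq) + Mg(s) → Sn^2+(aq) + Mg^2+(aq), Q = ([Sn^2+(aq)]·[Mg^2+(aq)]) / [Sn^4+(aq)] = 0.473, giving log Q = −0.326.
E = E° − (0.0592/n)·log Q = +2.510 − (0.0592/2)(−0.326) = +2.52 V.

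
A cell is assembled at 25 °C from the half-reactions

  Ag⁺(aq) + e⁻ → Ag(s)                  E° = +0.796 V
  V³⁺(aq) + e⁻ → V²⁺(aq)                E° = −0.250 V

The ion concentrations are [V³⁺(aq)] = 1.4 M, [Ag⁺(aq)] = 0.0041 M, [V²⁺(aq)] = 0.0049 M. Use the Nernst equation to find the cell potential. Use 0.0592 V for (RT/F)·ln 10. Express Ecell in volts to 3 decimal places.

The Ag⁺/Ag couple has the more positive E°, so it is the cathode; V³⁺/V²⁺ is the anode.
The standard potential is +0.796 − (−0.250) = +1.046 V and the balanced reaction transfers n = 1 electron.
Balancing gives Ag⁺(aq) + V²⁺(aq) → Ag(s) + V³⁺(aq); hence Q = [V³⁺(aq)] / ([Ag⁺(aq)]·[V²⁺(aq)]) = 6.97×10^4 (log Q = 4.843).
Applying E = E° − (RT ln10/nF)·log Q gives +1.046 − (0.0592/1)(4.843) = +0.759 V.

+0.759 V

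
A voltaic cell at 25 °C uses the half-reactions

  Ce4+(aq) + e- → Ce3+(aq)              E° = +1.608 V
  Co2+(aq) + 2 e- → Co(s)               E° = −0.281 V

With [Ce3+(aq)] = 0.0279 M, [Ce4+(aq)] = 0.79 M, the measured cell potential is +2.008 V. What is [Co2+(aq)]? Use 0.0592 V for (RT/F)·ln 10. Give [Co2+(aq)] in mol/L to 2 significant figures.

0.077 M

The Ce⁴⁺/Ce³⁺ couple has the larger reduction potential, so it is the cathode: E°cell = +1.608 − (−0.281) = +1.889 V and n = 2.
Since E = E° − (0.0592/n)·log Q, log Q = n(E° − E)/0.0592 = −4.020.
The balanced reaction is 2 Ce4+(aq) + Co(s) → 2 Ce3+(aq) + Co2+(aq), so Q = ([Ce3+(aq)]^2·[Co2+(aq)]) / [Ce4+(aq)]^2.
Solving for the unknown gives log [Co2+(aq)] = −1.116, so [Co2+(aq)] ≈ 0.077 M.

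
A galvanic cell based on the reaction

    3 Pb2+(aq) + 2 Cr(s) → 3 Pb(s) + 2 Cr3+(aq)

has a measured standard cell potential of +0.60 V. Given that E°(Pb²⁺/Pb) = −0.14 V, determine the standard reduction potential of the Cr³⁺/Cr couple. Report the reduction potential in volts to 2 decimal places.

In the reaction as written the Pb²⁺/Pb couple is reduced (cathode) and Cr³⁺/Cr is oxidized (anode), so E°cell = E°(Pb²⁺/Pb) − E°(Cr³⁺/Cr).
E°(Cr³⁺/Cr) = E°(cathode) − E°cell = −0.14 − (+0.60) = −0.74 V.

−0.74 V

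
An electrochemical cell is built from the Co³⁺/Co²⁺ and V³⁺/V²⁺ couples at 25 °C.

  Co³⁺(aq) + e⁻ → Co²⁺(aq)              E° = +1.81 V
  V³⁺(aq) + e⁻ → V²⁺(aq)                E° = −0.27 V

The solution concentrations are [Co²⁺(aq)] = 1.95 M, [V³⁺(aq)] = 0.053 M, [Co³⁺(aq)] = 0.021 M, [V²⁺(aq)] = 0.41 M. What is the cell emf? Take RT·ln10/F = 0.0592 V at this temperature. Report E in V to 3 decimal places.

The Co³⁺/Co²⁺ couple has the more positive E°, so it is the cathode; V³⁺/V²⁺ is the anode.
E°cell = +1.81 − (−0.27) = +2.08 V, with n = 1 electron transferred.
Balancing gives Co³⁺(aq) + V²⁺(aq) → Co²⁺(aq) + V³⁺(aq); hence Q = ([Co²⁺(aq)]·[V³⁺(aq)]) / ([Co³⁺(aq)]·[V²⁺(aq)]) = 12 (log Q = 1.079).
Applying E = E° − (RT ln10/nF)·log Q gives +2.08 − (0.0592/1)(1.079) = +2.016 V.

+2.016 V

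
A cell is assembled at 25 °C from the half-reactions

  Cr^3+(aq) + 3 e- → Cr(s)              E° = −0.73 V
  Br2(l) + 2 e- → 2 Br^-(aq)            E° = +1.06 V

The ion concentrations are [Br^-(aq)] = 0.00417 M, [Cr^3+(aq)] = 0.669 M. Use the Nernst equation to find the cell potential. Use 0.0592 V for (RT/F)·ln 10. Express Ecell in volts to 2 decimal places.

Br₂/Br⁻ is reduced (cathode, E° = +1.06 V) and Cr³⁺/Cr is oxidized (anode).
E°cell = E°cat − E°an = +1.06 − (−0.73) = +1.79 V; n = 6.
Balancing gives 3 Br2(l) + 2 Cr(s) → 6 Br^-(aq) + 2 Cr^3+(aq); hence Q = [Br^-(aq)]^6·[Cr^3+(aq)]^2 = 2.35×10^−15 (log Q = −14.628).
E = E° − (0.0592/n)·log Q = +1.79 − (0.0592/6)(−14.628) = +1.93 V.

+1.93 V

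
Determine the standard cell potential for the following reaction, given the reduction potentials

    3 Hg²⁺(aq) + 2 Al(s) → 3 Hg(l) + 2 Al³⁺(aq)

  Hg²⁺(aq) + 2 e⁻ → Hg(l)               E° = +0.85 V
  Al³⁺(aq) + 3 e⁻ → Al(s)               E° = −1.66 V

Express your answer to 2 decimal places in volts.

Hg²⁺(aq) gains electrons, so the Hg²⁺/Hg couple is the cathode; the Al³⁺/Al couple is the anode.
E°cell = E°(cathode) − E°(anode) = +0.85 − (−1.66) = +2.51 V.
The positive value indicates the reaction is spontaneous as written.

+2.51 V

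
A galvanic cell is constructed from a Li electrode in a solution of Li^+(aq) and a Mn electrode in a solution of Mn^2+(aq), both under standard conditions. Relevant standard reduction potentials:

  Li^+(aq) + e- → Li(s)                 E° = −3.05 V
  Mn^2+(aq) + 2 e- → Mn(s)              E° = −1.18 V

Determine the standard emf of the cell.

+1.87 V

The Mn²⁺/Mn couple has the higher E°, so Mn ion is reduced (cathode) and Li is oxidized (anode).
E°cell = E°(cathode) − E°(anode) = −1.18 − (−3.05) = +1.87 V.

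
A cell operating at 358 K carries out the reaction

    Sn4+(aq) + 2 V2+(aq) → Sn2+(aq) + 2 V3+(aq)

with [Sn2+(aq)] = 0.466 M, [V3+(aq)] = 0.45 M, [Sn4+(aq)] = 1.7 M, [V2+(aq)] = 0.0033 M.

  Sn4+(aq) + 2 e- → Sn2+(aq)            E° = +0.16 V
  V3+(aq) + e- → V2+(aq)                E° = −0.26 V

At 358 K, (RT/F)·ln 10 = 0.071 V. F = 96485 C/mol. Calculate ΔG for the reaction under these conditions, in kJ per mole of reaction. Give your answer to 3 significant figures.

−55.7 kJ/mol

E°cell = +0.16 − (−0.26) = +0.42 V; the balanced reaction transfers n = 2 electrons.
The reaction quotient is ([Sn2+(aq)]·[V3+(aq)]^2) / ([Sn4+(aq)]·[V2+(aq)]^2) = 5.1×10^3; by Nernst, E = +0.42 − (0.071/2)(3.707) = +0.2884 V.
ΔG = −nFE = −(2)(96485)(+0.2884) J/mol = −55.7 kJ/mol.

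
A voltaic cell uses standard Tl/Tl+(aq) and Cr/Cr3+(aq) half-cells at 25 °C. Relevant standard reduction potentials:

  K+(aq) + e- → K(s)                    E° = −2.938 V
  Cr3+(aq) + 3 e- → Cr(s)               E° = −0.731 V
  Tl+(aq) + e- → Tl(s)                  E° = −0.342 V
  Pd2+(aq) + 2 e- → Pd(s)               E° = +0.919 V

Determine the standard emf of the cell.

+0.389 V

The Tl⁺/Tl couple has the higher E°, so Tl ion is reduced (cathode) and Cr is oxidized (anode).
E°cell = E°(cathode) − E°(anode) = −0.342 − (−0.731) = +0.389 V.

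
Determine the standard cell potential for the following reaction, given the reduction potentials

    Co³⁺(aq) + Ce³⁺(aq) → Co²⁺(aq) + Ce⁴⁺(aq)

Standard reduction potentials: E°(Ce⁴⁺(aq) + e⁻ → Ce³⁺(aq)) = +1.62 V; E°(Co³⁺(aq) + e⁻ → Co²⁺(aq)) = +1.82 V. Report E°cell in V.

Co³⁺(aq) gains electrons, so the Co³⁺/Co²⁺ couple is the cathode; the Ce⁴⁺/Ce³⁺ couple is the anode.
E°cell = E°(cathode) − E°(anode) = +1.82 − (+1.62) = +0.20 V.

+0.20 V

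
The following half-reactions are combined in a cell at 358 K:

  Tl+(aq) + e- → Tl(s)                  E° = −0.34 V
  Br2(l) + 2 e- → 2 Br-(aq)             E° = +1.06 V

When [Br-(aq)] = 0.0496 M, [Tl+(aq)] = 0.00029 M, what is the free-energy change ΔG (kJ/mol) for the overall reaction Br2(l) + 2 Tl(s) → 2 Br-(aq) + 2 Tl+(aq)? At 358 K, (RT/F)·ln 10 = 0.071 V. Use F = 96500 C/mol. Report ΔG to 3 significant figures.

With Br₂/Br⁻ reduced at the cathode, E°cell = +1.06 − (−0.34) = +1.40 V and n = 2.
The reaction quotient is [Br-(aq)]^2·[Tl+(aq)]^2 = 2.07×10^−10; by Nernst, E = +1.40 − (0.071/2)(−9.684) = +1.7438 V.
Finally ΔG = −nFE = −(2)(96500 C/mol)(+1.7438 V) = −337 kJ/mol.

−337 kJ/mol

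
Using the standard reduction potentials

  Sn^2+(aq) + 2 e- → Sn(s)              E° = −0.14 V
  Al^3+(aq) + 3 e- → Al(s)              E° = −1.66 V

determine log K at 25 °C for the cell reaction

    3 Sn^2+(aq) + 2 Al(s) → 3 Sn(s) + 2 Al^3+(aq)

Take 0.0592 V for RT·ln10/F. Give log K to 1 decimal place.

The Sn²⁺/Sn couple is reduced (cathode); E°cell = −0.14 − (−1.66) = +1.52 V with n = 6.
At equilibrium E = 0, so log K = nE°cell / 0.0592 = (6)(+1.52) / 0.0592 = 154.1.

log K = 154.1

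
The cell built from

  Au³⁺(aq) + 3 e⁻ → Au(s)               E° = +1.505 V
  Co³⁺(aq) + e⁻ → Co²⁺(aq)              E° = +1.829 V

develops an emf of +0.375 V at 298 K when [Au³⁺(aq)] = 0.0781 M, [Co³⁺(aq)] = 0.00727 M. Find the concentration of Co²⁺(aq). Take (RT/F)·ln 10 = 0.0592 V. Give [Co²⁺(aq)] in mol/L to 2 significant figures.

0.0023 M

With Co³⁺/Co²⁺ at the cathode and Au³⁺/Au at the anode, E°cell = +1.829 − (+1.505) = +0.324 V (n = 3).
Since E = E° − (0.0592/n)·log Q, log Q = n(E° − E)/0.0592 = −2.584.
The balanced reaction is 3 Co³⁺(aq) + Au(s) → 3 Co²⁺(aq) + Au³⁺(aq), so Q = ([Co²⁺(aq)]^3·[Au³⁺(aq)]) / [Co³⁺(aq)]^3.
Solving for the unknown gives log [Co²⁺(aq)] = −2.631, so [Co²⁺(aq)] ≈ 0.0023 M.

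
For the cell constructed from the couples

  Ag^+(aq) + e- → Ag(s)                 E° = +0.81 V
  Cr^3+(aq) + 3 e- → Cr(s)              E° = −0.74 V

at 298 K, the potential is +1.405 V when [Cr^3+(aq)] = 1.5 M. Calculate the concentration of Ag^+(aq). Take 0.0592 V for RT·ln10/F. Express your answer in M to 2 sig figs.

0.0041 M

The Ag⁺/Ag couple has the larger reduction potential, so it is the cathode: E°cell = +0.81 − (−0.74) = +1.55 V and n = 3.
Since E = E° − (0.0592/n)·log Q, log Q = n(E° − E)/0.0592 = 7.348.
Balancing electrons gives 3 Ag^+(aq) + Cr(s) → 3 Ag(s) + Cr^3+(aq); thus Q = [Cr^3+(aq)] / [Ag^+(aq)]^3.
Substituting the known concentrations and solving, log [Ag^+(aq)] = −2.391 and [Ag^+(aq)] = 0.0041 M.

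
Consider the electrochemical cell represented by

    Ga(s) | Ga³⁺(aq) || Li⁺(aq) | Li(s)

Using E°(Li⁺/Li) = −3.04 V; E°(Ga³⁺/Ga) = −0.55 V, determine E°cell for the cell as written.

−2.49 V

By convention the left-hand electrode in cell notation is the anode (oxidation) and the right-hand electrode is the cathode (reduction).
E°cell = E°(right) − E°(left) = −3.04 − (−0.55) = −2.49 V.
The negative sign shows that, as written, the cell would require an external voltage to drive the reaction.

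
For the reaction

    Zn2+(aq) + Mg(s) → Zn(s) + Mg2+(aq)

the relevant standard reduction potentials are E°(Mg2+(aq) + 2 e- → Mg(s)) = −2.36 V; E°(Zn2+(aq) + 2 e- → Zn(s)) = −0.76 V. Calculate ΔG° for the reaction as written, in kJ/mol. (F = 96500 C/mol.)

In the reaction as written Zn2+(aq) is reduced, so the Zn²⁺/Zn couple is the cathode and Mg²⁺/Mg is the anode.
E°cell = −0.76 − (−2.36) = +1.60 V; balancing electrons gives n = 2.
ΔG° = −nFE°cell = −(2)(96500)(+1.60) J/mol = −309 kJ/mol.

−309 kJ/mol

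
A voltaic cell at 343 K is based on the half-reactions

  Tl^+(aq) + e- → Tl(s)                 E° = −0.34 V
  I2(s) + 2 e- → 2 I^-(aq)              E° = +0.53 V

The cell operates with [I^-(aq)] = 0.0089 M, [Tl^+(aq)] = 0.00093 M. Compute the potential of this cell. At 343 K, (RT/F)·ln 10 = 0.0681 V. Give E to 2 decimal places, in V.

The I₂/I⁻ couple has the more positive E°, so it is the cathode; Tl⁺/Tl is the anode.
E°cell = E°cat − E°an = +0.53 − (−0.34) = +0.87 V; n = 2.
For the overall reaction I2(s) + 2 Tl(s) → 2 I^-(aq) + 2 Tl^+(aq), Q = [I^-(aq)]^2·[Tl^+(aq)]^2 = 6.85×10^−11, giving log Q = −10.164.
Applying E = E° − (RT ln10/nF)·log Q gives +0.87 − (0.0681/2)(−10.164) = +1.22 V.

+1.22 V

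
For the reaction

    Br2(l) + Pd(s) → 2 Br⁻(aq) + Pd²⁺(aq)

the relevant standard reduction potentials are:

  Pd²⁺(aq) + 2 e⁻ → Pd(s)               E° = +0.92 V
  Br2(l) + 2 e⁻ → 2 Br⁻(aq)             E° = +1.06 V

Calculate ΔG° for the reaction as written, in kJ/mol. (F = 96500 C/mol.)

In the reaction as written Br2(l) is reduced, so the Br₂/Br⁻ couple is the cathode and Pd²⁺/Pd is the anode.
E°cell = +1.06 − (+0.92) = +0.14 V; balancing electrons gives n = 2.
ΔG° = −nFE°cell = −(2)(96500)(+0.14) J/mol = −27.0 kJ/mol.

−27.0 kJ/mol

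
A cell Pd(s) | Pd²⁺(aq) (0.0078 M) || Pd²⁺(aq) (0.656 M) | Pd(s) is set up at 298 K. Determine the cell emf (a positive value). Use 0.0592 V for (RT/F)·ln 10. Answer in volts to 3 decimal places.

For a concentration cell E°cell = 0, since both electrodes use the same couple.
The compartment with the higher Pd²⁺(aq) concentration (0.656 M) acts as the cathode; ions are reduced there and produced at the dilute (0.0078 M) anode.
With n = 2, Ecell = −(0.0592/2)·log([dilute]/[conc]) = −(0.0592/2)·log(0.0078/0.656) = +0.057 V.

0.057 V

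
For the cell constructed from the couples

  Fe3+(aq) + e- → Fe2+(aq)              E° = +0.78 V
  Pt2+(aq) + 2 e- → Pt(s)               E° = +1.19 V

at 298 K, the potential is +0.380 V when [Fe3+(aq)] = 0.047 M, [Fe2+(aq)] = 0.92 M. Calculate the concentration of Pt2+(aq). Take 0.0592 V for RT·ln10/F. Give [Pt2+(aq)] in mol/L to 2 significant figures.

0.00025 M

With Pt²⁺/Pt at the cathode and Fe³⁺/Fe²⁺ at the anode, E°cell = +1.19 − (+0.78) = +0.41 V (n = 2).
From the Nernst equation, log Q = n(E° − E)/0.0592 = 2·(+0.41 − (+0.380))/0.0592 = 1.014.
Balancing electrons gives Pt2+(aq) + 2 Fe2+(aq) → Pt(s) + 2 Fe3+(aq); thus Q = [Fe3+(aq)]^2 / ([Pt2+(aq)]·[Fe2+(aq)]^2).
Solving for the unknown gives log [Pt2+(aq)] = −3.597, so [Pt2+(aq)] ≈ 0.00025 M.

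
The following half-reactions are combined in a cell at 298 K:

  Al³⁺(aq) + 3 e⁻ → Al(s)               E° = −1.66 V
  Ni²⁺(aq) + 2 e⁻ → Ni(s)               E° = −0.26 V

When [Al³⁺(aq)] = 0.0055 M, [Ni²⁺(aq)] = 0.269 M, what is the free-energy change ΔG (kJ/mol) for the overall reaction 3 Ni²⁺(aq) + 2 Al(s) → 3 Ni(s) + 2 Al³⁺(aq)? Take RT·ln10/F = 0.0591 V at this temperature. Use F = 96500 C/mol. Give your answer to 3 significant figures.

The standard cell potential is −0.26 − (−1.66) = +1.40 V, with n = 6 electrons in the balanced equation.
Q = [Al³⁺(aq)]^2 / [Ni²⁺(aq)]^3 = 0.00155, so log Q = −2.809 and E = +1.40 − (0.0591/6)(−2.809) = +1.4277 V.
Then ΔG = −nFE = −6 × 96500 × +1.4277 J/mol = −827 kJ/mol.

−827 kJ/mol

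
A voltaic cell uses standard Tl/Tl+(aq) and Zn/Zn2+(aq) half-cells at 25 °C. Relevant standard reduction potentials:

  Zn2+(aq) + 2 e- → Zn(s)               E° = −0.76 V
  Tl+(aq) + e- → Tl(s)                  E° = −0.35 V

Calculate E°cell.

Of the two couples in this cell, the one with the more positive reduction potential is reduced at the cathode: here that is Tl⁺/Tl (−0.35 V); Zn²⁺/Zn (−0.76 V) is the anode.
E°cell = E°(cathode) − E°(anode) = −0.35 − (−0.76) = +0.41 V.

+0.41 V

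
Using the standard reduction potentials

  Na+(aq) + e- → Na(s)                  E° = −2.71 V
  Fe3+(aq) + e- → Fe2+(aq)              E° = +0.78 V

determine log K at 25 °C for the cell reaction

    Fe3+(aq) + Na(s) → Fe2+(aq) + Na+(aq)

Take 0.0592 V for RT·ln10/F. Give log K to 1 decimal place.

log K = 59.0

The Fe³⁺/Fe²⁺ couple is reduced (cathode); E°cell = +0.78 − (−2.71) = +3.49 V with n = 1.
At equilibrium E = 0, so log K = nE°cell / 0.0592 = (1)(+3.49) / 0.0592 = 59.0.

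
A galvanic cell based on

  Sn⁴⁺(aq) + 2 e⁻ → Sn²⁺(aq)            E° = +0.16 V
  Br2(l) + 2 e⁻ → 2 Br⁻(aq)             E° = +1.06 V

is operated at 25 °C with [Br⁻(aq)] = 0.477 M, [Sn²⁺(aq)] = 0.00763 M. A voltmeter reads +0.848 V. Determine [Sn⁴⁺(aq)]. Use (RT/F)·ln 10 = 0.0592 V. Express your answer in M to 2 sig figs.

Br₂/Br⁻ is the cathode (higher E°); E°cell = +1.06 − (+0.16) = +0.90 V with n = 2.
Since E = E° − (0.0592/n)·log Q, log Q = n(E° − E)/0.0592 = 1.757.
The balanced reaction is Br2(l) + Sn²⁺(aq) → 2 Br⁻(aq) + Sn⁴⁺(aq), so Q = ([Br⁻(aq)]^2·[Sn⁴⁺(aq)]) / [Sn²⁺(aq)].
Substituting the known concentrations and solving, log [Sn⁴⁺(aq)] = 0.282 and [Sn⁴⁺(aq)] = 1.9 M.

1.9 M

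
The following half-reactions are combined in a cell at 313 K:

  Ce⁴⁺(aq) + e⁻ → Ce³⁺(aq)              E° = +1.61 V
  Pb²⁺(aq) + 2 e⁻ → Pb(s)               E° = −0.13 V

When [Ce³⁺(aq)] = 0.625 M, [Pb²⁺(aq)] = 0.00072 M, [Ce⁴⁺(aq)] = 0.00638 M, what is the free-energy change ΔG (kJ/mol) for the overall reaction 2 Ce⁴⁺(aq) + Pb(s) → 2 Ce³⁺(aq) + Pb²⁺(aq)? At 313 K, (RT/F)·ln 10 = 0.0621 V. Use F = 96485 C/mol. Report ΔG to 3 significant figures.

−331 kJ/mol

The standard cell potential is +1.61 − (−0.13) = +1.74 V, with n = 2 electrons in the balanced equation.
Q = ([Ce³⁺(aq)]^2·[Pb²⁺(aq)]) / [Ce⁴⁺(aq)]^2 = 6.91, so log Q = 0.839 and E = +1.74 − (0.0621/2)(0.839) = +1.7139 V.
Then ΔG = −nFE = −2 × 96485 × +1.7139 J/mol = −331 kJ/mol.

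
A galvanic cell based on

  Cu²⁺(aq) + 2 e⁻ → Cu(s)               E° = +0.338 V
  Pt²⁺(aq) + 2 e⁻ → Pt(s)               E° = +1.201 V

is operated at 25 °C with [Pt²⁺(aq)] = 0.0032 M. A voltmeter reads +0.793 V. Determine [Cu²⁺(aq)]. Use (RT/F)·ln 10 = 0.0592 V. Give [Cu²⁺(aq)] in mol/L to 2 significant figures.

Pt²⁺/Pt is the cathode (higher E°); E°cell = +1.201 − (+0.338) = +0.863 V with n = 2.
Rearranging E = E° − (0.0592/n)·log Q gives log Q = 2(+0.863 − (+0.793))/0.0592 = 2.365.
Balancing electrons gives Pt²⁺(aq) + Cu(s) → Pt(s) + Cu²⁺(aq); thus Q = [Cu²⁺(aq)] / [Pt²⁺(aq)].
Isolating [Cu²⁺(aq)] in Q = 10^{2.365} yields log [Cu²⁺(aq)] = −0.130, i.e. 0.74 M.

0.74 M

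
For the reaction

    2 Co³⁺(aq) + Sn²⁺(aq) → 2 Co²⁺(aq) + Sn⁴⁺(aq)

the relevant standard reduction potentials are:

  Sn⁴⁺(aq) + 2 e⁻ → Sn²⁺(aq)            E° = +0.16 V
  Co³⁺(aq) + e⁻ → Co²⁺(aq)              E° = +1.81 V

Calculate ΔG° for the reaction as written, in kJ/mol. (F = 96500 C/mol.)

−318 kJ/mol

In the reaction as written Co³⁺(aq) is reduced, so the Co³⁺/Co²⁺ couple is the cathode and Sn⁴⁺/Sn²⁺ is the anode.
E°cell = +1.81 − (+0.16) = +1.65 V; balancing electrons gives n = 2.
ΔG° = −nFE°cell = −(2)(96500)(+1.65) J/mol = −318 kJ/mol.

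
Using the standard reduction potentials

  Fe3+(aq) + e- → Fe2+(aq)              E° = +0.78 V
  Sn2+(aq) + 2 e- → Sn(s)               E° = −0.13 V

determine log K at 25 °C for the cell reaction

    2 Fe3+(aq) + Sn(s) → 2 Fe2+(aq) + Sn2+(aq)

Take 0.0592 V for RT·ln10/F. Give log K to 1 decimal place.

The Fe³⁺/Fe²⁺ couple is reduced (cathode); E°cell = +0.78 − (−0.13) = +0.91 V with n = 2.
At equilibrium E = 0, so log K = nE°cell / 0.0592 = (2)(+0.91) / 0.0592 = 30.7.

log K = 30.7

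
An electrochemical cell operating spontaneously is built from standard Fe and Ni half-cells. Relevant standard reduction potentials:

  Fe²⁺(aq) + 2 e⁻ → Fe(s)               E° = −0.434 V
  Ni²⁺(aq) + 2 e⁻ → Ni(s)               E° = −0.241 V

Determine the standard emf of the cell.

The Ni²⁺/Ni couple has the higher E°, so Ni ion is reduced (cathode) and Fe is oxidized (anode).
E°cell = E°(cathode) − E°(anode) = −0.241 − (−0.434) = +0.193 V.

+0.193 V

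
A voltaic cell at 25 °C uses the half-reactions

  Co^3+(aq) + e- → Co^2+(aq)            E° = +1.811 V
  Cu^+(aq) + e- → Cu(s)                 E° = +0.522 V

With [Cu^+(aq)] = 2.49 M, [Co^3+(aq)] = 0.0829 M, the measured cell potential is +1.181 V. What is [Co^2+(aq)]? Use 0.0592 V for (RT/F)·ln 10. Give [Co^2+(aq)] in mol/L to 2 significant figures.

2.2 M

Co³⁺/Co²⁺ is the cathode (higher E°); E°cell = +1.811 − (+0.522) = +1.289 V with n = 1.
Since E = E° − (0.0592/n)·log Q, log Q = n(E° − E)/0.0592 = 1.824.
Balancing electrons gives Co^3+(aq) + Cu(s) → Co^2+(aq) + Cu^+(aq); thus Q = ([Co^2+(aq)]·[Cu^+(aq)]) / [Co^3+(aq)].
Isolating [Co^2+(aq)] in Q = 10^{1.824} yields log [Co^2+(aq)] = 0.346, i.e. 2.2 M.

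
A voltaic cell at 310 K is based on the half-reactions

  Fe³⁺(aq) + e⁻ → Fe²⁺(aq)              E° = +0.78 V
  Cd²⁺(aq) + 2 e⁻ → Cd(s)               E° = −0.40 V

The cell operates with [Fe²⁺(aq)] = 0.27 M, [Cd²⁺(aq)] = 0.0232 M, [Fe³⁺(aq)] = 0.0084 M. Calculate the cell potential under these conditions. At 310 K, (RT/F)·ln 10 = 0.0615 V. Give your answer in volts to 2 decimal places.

+1.14 V

Fe³⁺/Fe²⁺ is reduced (cathode, E° = +0.78 V) and Cd²⁺/Cd is oxidized (anode).
E°cell = E°cat − E°an = +0.78 − (−0.40) = +1.18 V; n = 2.
Balancing gives 2 Fe³⁺(aq) + Cd(s) → 2 Fe²⁺(aq) + Cd²⁺(aq); hence Q = ([Fe²⁺(aq)]^2·[Cd²⁺(aq)]) / [Fe³⁺(aq)]^2 = 24 (log Q = 1.380).
Applying E = E° − (RT ln10/nF)·log Q gives +1.18 − (0.0615/2)(1.380) = +1.14 V.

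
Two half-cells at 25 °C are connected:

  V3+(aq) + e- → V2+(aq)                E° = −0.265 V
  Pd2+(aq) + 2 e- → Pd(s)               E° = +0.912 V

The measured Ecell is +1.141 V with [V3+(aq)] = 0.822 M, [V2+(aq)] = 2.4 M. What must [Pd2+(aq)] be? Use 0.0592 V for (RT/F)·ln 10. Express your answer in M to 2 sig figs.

0.0071 M

Pd²⁺/Pd is the cathode (higher E°); E°cell = +0.912 − (−0.265) = +1.177 V with n = 2.
Since E = E° − (0.0592/n)·log Q, log Q = n(E° − E)/0.0592 = 1.216.
For Pd2+(aq) + 2 V2+(aq) → Pd(s) + 2 V3+(aq), the reaction quotient is Q = [V3+(aq)]^2 / ([Pd2+(aq)]·[V2+(aq)]^2).
Solving for the unknown gives log [Pd2+(aq)] = −2.147, so [Pd2+(aq)] ≈ 0.0071 M.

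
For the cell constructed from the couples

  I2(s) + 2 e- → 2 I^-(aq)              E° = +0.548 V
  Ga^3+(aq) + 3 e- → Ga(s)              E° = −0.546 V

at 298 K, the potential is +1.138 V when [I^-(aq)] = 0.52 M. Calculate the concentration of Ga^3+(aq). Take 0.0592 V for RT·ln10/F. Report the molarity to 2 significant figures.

The I₂/I⁻ couple has the larger reduction potential, so it is the cathode: E°cell = +0.548 − (−0.546) = +1.094 V and n = 6.
From the Nernst equation, log Q = n(E° − E)/0.0592 = 6·(+1.094 − (+1.138))/0.0592 = −4.459.
For 3 I2(s) + 2 Ga(s) → 6 I^-(aq) + 2 Ga^3+(aq), the reaction quotient is Q = [I^-(aq)]^6·[Ga^3+(aq)]^2.
Isolating [Ga^3+(aq)] in Q = 10^{−4.459} yields log [Ga^3+(aq)] = −1.378, i.e. 0.042 M.

0.042 M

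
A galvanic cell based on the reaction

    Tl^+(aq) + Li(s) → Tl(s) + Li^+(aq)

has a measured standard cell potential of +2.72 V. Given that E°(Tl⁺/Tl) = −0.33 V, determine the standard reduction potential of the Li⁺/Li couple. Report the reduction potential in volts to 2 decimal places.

−3.05 V

In the reaction as written the Tl⁺/Tl couple is reduced (cathode) and Li⁺/Li is oxidized (anode), so E°cell = E°(Tl⁺/Tl) − E°(Li⁺/Li).
E°(Li⁺/Li) = E°(cathode) − E°cell = −0.33 − (+2.72) = −3.05 V.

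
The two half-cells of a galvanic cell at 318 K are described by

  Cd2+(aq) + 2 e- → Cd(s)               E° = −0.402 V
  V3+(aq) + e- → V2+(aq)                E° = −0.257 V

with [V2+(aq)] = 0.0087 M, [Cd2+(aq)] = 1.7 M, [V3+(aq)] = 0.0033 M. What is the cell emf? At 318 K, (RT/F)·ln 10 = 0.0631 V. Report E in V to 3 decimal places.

+0.111 V

Since E°(V³⁺/V²⁺) > E°(Cd²⁺/Cd), V³⁺/V²⁺ serves as the cathode.
E°cell = −0.257 − (−0.402) = +0.145 V, with n = 2 electrons transferred.
The balanced reaction is 2 V3+(aq) + Cd(s) → 2 V2+(aq) + Cd2+(aq), so Q = ([V2+(aq)]^2·[Cd2+(aq)]) / [V3+(aq)]^2 = 11.8 and log Q = 1.072.
By the Nernst equation, E = +0.145 − (0.0631/2)·(1.072) = +0.111 V.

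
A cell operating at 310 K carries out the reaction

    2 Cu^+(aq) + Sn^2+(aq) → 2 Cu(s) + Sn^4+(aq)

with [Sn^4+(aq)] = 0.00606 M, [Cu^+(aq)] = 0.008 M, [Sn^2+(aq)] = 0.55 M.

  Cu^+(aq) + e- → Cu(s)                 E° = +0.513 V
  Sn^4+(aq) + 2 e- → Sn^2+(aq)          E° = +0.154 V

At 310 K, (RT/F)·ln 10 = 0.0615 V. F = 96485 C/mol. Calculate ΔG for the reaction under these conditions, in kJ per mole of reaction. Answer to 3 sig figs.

−56.0 kJ/mol

E°cell = +0.513 − (+0.154) = +0.359 V; the balanced reaction transfers n = 2 electrons.
Here Q = [Sn^4+(aq)] / ([Cu^+(aq)]^2·[Sn^2+(aq)]) = 172 (log Q = 2.236), giving E = +0.359 − (0.0615/2)·(2.236) = +0.2902 V.
Then ΔG = −nFE = −2 × 96485 × +0.2902 J/mol = −56.0 kJ/mol.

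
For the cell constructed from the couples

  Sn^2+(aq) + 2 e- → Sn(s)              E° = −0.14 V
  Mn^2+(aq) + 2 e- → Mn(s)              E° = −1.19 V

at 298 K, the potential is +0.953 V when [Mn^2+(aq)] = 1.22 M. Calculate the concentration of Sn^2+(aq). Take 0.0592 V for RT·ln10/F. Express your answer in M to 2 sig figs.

0.00064 M

The Sn²⁺/Sn couple has the larger reduction potential, so it is the cathode: E°cell = −0.14 − (−1.19) = +1.05 V and n = 2.
Since E = E° − (0.0592/n)·log Q, log Q = n(E° − E)/0.0592 = 3.277.
For Sn^2+(aq) + Mn(s) → Sn(s) + Mn^2+(aq), the reaction quotient is Q = [Mn^2+(aq)] / [Sn^2+(aq)].
Solving for the unknown gives log [Sn^2+(aq)] = −3.191, so [Sn^2+(aq)] ≈ 0.00064 M.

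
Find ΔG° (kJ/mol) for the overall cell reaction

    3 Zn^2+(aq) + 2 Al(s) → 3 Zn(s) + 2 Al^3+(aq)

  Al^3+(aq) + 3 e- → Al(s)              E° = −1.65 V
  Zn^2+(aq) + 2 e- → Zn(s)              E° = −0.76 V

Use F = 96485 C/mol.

−515 kJ/mol

In the reaction as written Zn^2+(aq) is reduced, so the Zn²⁺/Zn couple is the cathode and Al³⁺/Al is the anode.
E°cell = −0.76 − (−1.65) = +0.89 V; balancing electrons gives n = 6.
ΔG° = −nFE°cell = −(6)(96485)(+0.89) J/mol = −515 kJ/mol.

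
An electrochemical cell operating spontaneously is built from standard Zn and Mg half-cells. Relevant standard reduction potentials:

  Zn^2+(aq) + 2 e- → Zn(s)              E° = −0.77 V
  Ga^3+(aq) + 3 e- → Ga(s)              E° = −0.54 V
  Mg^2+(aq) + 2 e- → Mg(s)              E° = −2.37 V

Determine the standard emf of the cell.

The Zn²⁺/Zn couple has the higher E°, so Zn ion is reduced (cathode) and Mg is oxidized (anode).
E°cell = E°(cathode) − E°(anode) = −0.77 − (−2.37) = +1.60 V.

+1.60 V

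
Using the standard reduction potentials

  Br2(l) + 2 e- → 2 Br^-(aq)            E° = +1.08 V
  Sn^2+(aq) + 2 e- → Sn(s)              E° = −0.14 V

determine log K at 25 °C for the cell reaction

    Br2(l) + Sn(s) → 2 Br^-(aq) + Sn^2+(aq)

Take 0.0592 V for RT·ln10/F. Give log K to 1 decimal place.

log K = 41.2

The Br₂/Br⁻ couple is reduced (cathode); E°cell = +1.08 − (−0.14) = +1.22 V with n = 2.
At equilibrium E = 0, so log K = nE°cell / 0.0592 = (2)(+1.22) / 0.0592 = 41.2.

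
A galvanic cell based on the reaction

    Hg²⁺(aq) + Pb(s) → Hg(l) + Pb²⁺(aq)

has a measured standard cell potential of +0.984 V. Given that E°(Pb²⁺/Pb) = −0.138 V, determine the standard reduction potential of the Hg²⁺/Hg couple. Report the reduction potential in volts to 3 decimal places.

+0.846 V

In the reaction as written the Hg²⁺/Hg couple is reduced (cathode) and Pb²⁺/Pb is oxidized (anode), so E°cell = E°(Hg²⁺/Hg) − E°(Pb²⁺/Pb).
E°(Hg²⁺/Hg) = E°cell + E°(anode) = +0.984 + (−0.138) = +0.846 V.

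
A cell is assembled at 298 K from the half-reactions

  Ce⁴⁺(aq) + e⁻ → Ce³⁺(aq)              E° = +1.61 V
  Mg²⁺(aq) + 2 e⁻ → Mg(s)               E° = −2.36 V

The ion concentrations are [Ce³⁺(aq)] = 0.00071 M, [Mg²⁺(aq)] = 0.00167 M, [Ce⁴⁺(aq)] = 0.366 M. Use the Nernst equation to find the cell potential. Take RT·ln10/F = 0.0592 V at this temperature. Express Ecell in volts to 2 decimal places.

+4.21 V

The Ce⁴⁺/Ce³⁺ couple has the more positive E°, so it is the cathode; Mg²⁺/Mg is the anode.
E°cell = E°cat − E°an = +1.61 − (−2.36) = +3.97 V; n = 2.
Balancing gives 2 Ce⁴⁺(aq) + Mg(s) → 2 Ce³⁺(aq) + Mg²⁺(aq); hence Q = ([Ce³⁺(aq)]^2·[Mg²⁺(aq)]) / [Ce⁴⁺(aq)]^2 = 6.28×10^−9 (log Q = −8.202).
E = E° − (0.0592/n)·log Q = +3.97 − (0.0592/2)(−8.202) = +4.21 V.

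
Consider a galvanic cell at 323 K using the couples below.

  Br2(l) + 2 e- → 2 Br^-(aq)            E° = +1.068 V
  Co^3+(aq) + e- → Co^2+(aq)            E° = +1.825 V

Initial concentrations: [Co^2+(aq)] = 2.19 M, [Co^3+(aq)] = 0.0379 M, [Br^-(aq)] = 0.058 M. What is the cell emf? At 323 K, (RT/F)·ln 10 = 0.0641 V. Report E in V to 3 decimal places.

+0.565 V

Since E°(Co³⁺/Co²⁺) > E°(Br₂/Br⁻), Co³⁺/Co²⁺ serves as the cathode.
E°cell = E°cat − E°an = +1.825 − (+1.068) = +0.757 V; n = 2.
The balanced reaction is 2 Co^3+(aq) + 2 Br^-(aq) → 2 Co^2+(aq) + Br2(l), so Q = [Co^2+(aq)]^2 / ([Co^3+(aq)]^2·[Br^-(aq)]^2) = 9.93×10^5 and log Q = 5.997.
E = E° − (0.0641/n)·log Q = +0.757 − (0.0641/2)(5.997) = +0.565 V.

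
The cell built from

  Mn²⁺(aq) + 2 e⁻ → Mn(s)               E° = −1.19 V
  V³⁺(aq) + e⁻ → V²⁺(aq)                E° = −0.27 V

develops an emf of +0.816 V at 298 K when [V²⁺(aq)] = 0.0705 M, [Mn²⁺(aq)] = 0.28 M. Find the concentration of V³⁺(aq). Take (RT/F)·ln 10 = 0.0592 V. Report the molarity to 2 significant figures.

0.00065 M

With V³⁺/V²⁺ at the cathode and Mn²⁺/Mn at the anode, E°cell = −0.27 − (−1.19) = +0.92 V (n = 2).
Rearranging E = E° − (0.0592/n)·log Q gives log Q = 2(+0.92 − (+0.816))/0.0592 = 3.514.
Balancing electrons gives 2 V³⁺(aq) + Mn(s) → 2 V²⁺(aq) + Mn²⁺(aq); thus Q = ([V²⁺(aq)]^2·[Mn²⁺(aq)]) / [V³⁺(aq)]^2.
Isolating [V³⁺(aq)] in Q = 10^{3.514} yields log [V³⁺(aq)] = −3.185, i.e. 0.00065 M.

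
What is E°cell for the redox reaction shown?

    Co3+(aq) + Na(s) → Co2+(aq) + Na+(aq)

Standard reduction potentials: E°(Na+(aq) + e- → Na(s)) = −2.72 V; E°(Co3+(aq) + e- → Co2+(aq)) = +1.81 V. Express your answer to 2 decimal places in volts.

+4.53 V

In the reaction as written, Co3+(aq) is reduced (cathode) and Na+(aq) is produced by oxidation at the anode.
E°cell = E°(cathode) − E°(anode) = +1.81 − (−2.72) = +4.53 V.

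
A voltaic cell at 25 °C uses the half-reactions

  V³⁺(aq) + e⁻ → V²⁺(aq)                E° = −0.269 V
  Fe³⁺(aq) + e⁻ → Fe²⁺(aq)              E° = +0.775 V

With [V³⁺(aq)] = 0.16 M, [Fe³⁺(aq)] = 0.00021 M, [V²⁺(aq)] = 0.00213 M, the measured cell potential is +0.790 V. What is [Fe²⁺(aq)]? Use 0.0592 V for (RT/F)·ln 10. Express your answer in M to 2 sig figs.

Fe³⁺/Fe²⁺ is the cathode (higher E°); E°cell = +0.775 − (−0.269) = +1.044 V with n = 1.
From the Nernst equation, log Q = n(E° − E)/0.0592 = 1·(+1.044 − (+0.790))/0.0592 = 4.291.
For Fe³⁺(aq) + V²⁺(aq) → Fe²⁺(aq) + V³⁺(aq), the reaction quotient is Q = ([Fe²⁺(aq)]·[V³⁺(aq)]) / ([Fe³⁺(aq)]·[V²⁺(aq)]).
Isolating [Fe²⁺(aq)] in Q = 10^{4.291} yields log [Fe²⁺(aq)] = −1.263, i.e. 0.055 M.

0.055 M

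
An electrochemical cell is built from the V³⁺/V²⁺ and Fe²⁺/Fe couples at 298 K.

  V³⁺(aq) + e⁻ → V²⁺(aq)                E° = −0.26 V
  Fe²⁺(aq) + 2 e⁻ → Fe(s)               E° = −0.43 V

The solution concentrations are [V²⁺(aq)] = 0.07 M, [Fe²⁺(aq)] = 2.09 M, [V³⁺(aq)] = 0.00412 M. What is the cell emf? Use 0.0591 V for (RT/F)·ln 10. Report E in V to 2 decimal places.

+0.09 V

The V³⁺/V²⁺ couple has the more positive E°, so it is the cathode; Fe²⁺/Fe is the anode.
E°cell = −0.26 − (−0.43) = +0.17 V, with n = 2 electrons transferred.
Balancing gives 2 V³⁺(aq) + Fe(s) → 2 V²⁺(aq) + Fe²⁺(aq); hence Q = ([V²⁺(aq)]^2·[Fe²⁺(aq)]) / [V³⁺(aq)]^2 = 603 (log Q = 2.781).
E = E° − (0.0591/n)·log Q = +0.17 − (0.0591/2)(2.781) = +0.09 V.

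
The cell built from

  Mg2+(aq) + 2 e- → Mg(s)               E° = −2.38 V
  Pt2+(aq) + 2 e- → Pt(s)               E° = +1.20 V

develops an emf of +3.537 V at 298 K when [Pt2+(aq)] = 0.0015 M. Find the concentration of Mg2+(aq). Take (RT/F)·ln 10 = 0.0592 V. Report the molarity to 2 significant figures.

The Pt²⁺/Pt couple has the larger reduction potential, so it is the cathode: E°cell = +1.20 − (−2.38) = +3.58 V and n = 2.
Rearranging E = E° − (0.0592/n)·log Q gives log Q = 2(+3.58 − (+3.537))/0.0592 = 1.453.
The balanced reaction is Pt2+(aq) + Mg(s) → Pt(s) + Mg2+(aq), so Q = [Mg2+(aq)] / [Pt2+(aq)].
Isolating [Mg2+(aq)] in Q = 10^{1.453} yields log [Mg2+(aq)] = −1.371, i.e. 0.043 M.

0.043 M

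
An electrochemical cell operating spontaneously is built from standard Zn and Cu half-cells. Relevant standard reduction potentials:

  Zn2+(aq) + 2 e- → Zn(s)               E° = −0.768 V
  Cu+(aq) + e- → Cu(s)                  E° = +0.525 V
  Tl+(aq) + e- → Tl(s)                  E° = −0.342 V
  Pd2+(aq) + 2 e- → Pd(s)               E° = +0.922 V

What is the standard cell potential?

+1.293 V

Of the two couples in this cell, the one with the more positive reduction potential is reduced at the cathode: here that is Cu⁺/Cu (+0.525 V); Zn²⁺/Zn (−0.768 V) is the anode.
E°cell = E°(cathode) − E°(anode) = +0.525 − (−0.768) = +1.293 V.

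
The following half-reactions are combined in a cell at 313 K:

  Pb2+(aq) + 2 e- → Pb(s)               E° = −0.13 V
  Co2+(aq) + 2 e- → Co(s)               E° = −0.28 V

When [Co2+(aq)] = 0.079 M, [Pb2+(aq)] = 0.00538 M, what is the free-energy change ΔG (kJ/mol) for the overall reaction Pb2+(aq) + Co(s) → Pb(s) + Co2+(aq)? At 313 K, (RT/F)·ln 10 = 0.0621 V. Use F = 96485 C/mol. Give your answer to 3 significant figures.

−22.0 kJ/mol

The standard cell potential is −0.13 − (−0.28) = +0.15 V, with n = 2 electrons in the balanced equation.
Here Q = [Co2+(aq)] / [Pb2+(aq)] = 14.7 (log Q = 1.167), giving E = +0.15 − (0.0621/2)·(1.167) = +0.1138 V.
ΔG = −nFE = −(2)(96485)(+0.1138) J/mol = −22.0 kJ/mol.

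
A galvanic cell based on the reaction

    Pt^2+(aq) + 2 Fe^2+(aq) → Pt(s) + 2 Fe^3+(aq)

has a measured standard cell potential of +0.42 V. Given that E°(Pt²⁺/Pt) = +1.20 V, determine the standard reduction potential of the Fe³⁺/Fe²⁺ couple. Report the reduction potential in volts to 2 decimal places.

+0.78 V

In the reaction as written the Pt²⁺/Pt couple is reduced (cathode) and Fe³⁺/Fe²⁺ is oxidized (anode), so E°cell = E°(Pt²⁺/Pt) − E°(Fe³⁺/Fe²⁺).
E°(Fe³⁺/Fe²⁺) = E°(cathode) − E°cell = +1.20 − (+0.42) = +0.78 V.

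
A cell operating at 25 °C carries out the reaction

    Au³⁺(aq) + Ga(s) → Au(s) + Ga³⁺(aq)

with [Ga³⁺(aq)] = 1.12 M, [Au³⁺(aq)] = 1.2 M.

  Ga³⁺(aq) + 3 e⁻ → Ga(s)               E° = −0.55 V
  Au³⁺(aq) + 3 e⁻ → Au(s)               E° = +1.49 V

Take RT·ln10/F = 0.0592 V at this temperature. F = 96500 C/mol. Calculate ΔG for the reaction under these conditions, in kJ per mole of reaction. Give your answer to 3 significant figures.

The standard cell potential is +1.49 − (−0.55) = +2.04 V, with n = 3 electrons in the balanced equation.
Q = [Ga³⁺(aq)] / [Au³⁺(aq)] = 0.933, so log Q = −0.030 and E = +2.04 − (0.0592/3)(−0.030) = +2.0406 V.
ΔG = −nFE = −(3)(96500)(+2.0406) J/mol = −591 kJ/mol.

−591 kJ/mol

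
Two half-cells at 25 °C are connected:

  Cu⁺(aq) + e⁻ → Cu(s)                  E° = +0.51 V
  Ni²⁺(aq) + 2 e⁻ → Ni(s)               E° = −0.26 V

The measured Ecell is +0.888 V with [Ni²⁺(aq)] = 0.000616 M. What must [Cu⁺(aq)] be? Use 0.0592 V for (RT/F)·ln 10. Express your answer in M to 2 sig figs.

With Cu⁺/Cu at the cathode and Ni²⁺/Ni at the anode, E°cell = +0.51 − (−0.26) = +0.77 V (n = 2).
From the Nernst equation, log Q = n(E° − E)/0.0592 = 2·(+0.77 − (+0.888))/0.0592 = −3.986.
For 2 Cu⁺(aq) + Ni(s) → 2 Cu(s) + Ni²⁺(aq), the reaction quotient is Q = [Ni²⁺(aq)] / [Cu⁺(aq)]^2.
Solving for the unknown gives log [Cu⁺(aq)] = 0.388, so [Cu⁺(aq)] ≈ 2.4 M.

2.4 M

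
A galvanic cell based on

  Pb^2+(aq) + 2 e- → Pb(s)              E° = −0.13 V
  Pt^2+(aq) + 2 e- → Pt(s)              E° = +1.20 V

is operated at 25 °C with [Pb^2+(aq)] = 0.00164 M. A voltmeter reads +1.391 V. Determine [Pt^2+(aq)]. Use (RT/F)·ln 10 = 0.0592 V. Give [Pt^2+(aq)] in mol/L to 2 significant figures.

0.19 M

Pt²⁺/Pt is the cathode (higher E°); E°cell = +1.20 − (−0.13) = +1.33 V with n = 2.
From the Nernst equation, log Q = n(E° − E)/0.0592 = 2·(+1.33 − (+1.391))/0.0592 = −2.061.
The balanced reaction is Pt^2+(aq) + Pb(s) → Pt(s) + Pb^2+(aq), so Q = [Pb^2+(aq)] / [Pt^2+(aq)].
Isolating [Pt^2+(aq)] in Q = 10^{−2.061} yields log [Pt^2+(aq)] = −0.724, i.e. 0.19 M.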